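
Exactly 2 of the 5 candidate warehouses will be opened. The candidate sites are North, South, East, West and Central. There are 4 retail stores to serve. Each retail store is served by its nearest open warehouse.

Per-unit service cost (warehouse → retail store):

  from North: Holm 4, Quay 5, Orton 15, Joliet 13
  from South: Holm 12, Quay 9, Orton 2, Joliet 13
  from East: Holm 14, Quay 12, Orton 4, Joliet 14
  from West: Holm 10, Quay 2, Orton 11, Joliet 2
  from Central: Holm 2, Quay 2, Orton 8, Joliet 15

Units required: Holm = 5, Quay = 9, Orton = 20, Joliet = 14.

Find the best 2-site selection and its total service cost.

With exactly 2 open, each retail store uses its cheapest among the chosen.
{South, West}: Holm→West 10·5=50, Quay→West 2·9=18, Orton→South 2·20=40, Joliet→West 2·14=28. Service cost 136.
{East, West}: service cost 176
{West, Central}: service cost 216
Among all 10 size-2 choices, {South, West} is lowest.

Choose South and West; total service cost 136.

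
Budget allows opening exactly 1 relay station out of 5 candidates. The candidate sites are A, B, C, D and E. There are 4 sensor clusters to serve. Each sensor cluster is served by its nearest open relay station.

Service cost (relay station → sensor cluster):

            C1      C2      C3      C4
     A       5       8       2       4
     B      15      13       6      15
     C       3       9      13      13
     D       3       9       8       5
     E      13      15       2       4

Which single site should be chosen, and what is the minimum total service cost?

Choose A only; total service cost 19.

With exactly 1 open, each sensor cluster uses its cheapest among the chosen.
{A}: C1→A 5, C2→A 8, C3→A 2, C4→A 4. Service cost 19.
{D}: service cost 25
{E}: service cost 34
Among all 5 size-1 choices, {A} is lowest.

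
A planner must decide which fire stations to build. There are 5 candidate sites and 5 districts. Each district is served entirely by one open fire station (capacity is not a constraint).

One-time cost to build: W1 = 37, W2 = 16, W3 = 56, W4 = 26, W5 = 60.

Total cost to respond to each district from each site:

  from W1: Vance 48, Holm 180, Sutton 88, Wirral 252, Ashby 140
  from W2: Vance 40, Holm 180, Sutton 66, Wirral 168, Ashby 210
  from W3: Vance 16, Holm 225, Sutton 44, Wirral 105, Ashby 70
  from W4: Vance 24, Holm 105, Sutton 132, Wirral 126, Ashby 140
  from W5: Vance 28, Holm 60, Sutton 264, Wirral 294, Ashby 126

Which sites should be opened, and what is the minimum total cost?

For any fixed open set, each district goes to its cheapest open site; total = fixed + service.
{W3, W5}: Vance→W3 16, Holm→W5 60, Sutton→W3 44, Wirral→W3 105, Ashby→W3 70. Service 295; fixed 116; total 411.
{W3, W4}: service 340 + fixed 82 = 422
{W2, W3, W5}: Vance→W3 16, Holm→W5 60, Sutton→W3 44, Wirral→W3 105, Ashby→W3 70. Service 295; fixed 132; total 427.
{W1, W2, W3, W4, W5}: service 295 + fixed 195 = 490
No other subset beats 411.

Open W3 and W5; minimum total cost 411.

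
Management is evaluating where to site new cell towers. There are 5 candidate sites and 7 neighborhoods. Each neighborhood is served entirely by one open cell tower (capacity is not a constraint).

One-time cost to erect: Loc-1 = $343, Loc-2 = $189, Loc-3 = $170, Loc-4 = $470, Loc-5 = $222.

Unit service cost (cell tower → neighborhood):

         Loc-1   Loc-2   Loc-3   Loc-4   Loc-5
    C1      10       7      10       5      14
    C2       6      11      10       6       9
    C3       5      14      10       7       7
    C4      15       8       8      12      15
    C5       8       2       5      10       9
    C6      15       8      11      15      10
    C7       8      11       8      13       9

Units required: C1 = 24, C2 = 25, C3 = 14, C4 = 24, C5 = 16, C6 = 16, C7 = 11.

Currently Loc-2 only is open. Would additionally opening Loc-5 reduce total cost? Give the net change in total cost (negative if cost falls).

Current service cost with {Loc-2}: 1112.
Adding Loc-5: each neighborhood re-picks its cheapest; new service cost 942, saving 170.
Extra fixed cost: 222. Net change = 222 − 170 = 52.
(Totals: 1301 → 1353.)

No — net change +52 (cost rises by 52).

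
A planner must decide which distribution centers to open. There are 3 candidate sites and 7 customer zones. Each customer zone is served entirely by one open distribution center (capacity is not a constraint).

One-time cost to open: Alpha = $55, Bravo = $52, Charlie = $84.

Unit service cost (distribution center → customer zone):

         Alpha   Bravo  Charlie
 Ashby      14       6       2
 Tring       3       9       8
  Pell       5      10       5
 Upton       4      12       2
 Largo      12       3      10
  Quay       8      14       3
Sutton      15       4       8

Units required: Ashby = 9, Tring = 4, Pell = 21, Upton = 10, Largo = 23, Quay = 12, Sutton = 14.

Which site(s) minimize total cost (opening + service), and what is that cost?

For any fixed open set, each customer zone goes to its cheapest open site; total = fixed + service.
{Bravo, Charlie}: Ashby→Charlie 2·9=18, Tring→Charlie 8·4=32, Pell→Charlie 5·21=105, Upton→Charlie 2·10=20, Largo→Bravo 3·23=69, Quay→Charlie 3·12=36, Sutton→Bravo 4·14=56. Service 336; fixed 136; total 472.
{Alpha, Bravo, Charlie}: Ashby→Charlie 2·9=18, Tring→Alpha 3·4=12, Pell→Alpha 5·21=105, Upton→Charlie 2·10=20, Largo→Bravo 3·23=69, Quay→Charlie 3·12=36, Sutton→Bravo 4·14=56. Service 316; fixed 191; total 507.
{Alpha, Bravo}: Ashby→Bravo 6·9=54, Tring→Alpha 3·4=12, Pell→Alpha 5·21=105, Upton→Alpha 4·10=40, Largo→Bravo 3·23=69, Quay→Alpha 8·12=96, Sutton→Bravo 4·14=56. Service 432; fixed 107; total 539.
{Bravo}: service 713 + fixed 52 = 765
No other subset beats 472.

Open Bravo and Charlie; minimum total cost 472.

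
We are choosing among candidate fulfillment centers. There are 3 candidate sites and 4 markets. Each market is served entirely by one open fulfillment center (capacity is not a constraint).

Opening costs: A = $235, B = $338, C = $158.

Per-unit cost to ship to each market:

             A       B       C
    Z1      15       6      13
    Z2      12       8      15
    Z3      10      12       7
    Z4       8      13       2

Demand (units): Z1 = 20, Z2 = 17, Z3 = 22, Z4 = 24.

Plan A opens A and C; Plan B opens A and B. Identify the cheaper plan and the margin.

Plan A is cheaper by 182.

Plan A: {A, C}: Z1→C 13·20=260, Z2→A 12·17=204, Z3→C 7·22=154, Z4→C 2·24=48. Service 666; fixed 393; total 1059.
Plan B: {A, B}: Z1→B 6·20=120, Z2→B 8·17=136, Z3→A 10·22=220, Z4→A 8·24=192. Service 668; fixed 573; total 1241.
Difference: |1059 − 1241| = 182.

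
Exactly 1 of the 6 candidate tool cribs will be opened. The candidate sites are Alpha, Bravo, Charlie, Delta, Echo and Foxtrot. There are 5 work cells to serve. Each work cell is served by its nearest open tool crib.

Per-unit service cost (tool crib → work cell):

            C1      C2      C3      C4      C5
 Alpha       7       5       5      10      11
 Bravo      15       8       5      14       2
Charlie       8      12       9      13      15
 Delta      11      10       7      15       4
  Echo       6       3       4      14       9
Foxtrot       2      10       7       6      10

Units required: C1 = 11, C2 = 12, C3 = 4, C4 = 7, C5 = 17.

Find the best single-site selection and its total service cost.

With exactly 1 open, each work cell uses its cheapest among the chosen.
{Echo}: C1→Echo 6·11=66, C2→Echo 3·12=36, C3→Echo 4·4=16, C4→Echo 14·7=98, C5→Echo 9·17=153. Service cost 369.
{Foxtrot}: service cost 382
{Bravo}: service cost 413
Among all 6 size-1 choices, {Echo} is lowest.

Choose Echo only; total service cost 369.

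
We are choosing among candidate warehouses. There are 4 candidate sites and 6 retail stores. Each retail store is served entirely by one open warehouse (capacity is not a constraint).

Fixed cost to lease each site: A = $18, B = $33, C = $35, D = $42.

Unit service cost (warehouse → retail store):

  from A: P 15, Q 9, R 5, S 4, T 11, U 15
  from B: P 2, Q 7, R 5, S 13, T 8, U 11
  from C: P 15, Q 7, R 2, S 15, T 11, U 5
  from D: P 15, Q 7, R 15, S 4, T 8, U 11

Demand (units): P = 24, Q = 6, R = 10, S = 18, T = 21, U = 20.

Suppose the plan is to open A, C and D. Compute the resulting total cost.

Total cost: 857

Each retail store is assigned to its cheapest site among the open ones.
{A, C, D}: P→A 15·24=360, Q→C 7·6=42, R→C 2·10=20, S→A 4·18=72, T→D 8·21=168, U→C 5·20=100. Service 762; fixed 95; total 857.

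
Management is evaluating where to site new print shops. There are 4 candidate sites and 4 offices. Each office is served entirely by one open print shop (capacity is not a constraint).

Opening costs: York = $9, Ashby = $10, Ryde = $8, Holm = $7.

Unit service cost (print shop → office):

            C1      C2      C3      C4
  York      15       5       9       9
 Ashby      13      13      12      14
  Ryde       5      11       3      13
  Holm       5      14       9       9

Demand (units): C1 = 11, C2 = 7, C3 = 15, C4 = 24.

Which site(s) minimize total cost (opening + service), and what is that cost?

Open York and Ryde; minimum total cost 368.

For any fixed open set, each office goes to its cheapest open site; total = fixed + service.
{York, Ryde}: C1→Ryde 5·11=55, C2→York 5·7=35, C3→Ryde 3·15=45, C4→York 9·24=216. Service 351; fixed 17; total 368.
{York, Ryde, Holm}: service 351 + fixed 24 = 375
{York, Ashby, Ryde}: C1→Ryde 5·11=55, C2→York 5·7=35, C3→Ryde 3·15=45, C4→York 9·24=216. Service 351; fixed 27; total 378.
{York, Ashby, Ryde, Holm}: service 351 + fixed 34 = 385
(All 15 nonempty subsets were checked; York and Ryde is lowest.)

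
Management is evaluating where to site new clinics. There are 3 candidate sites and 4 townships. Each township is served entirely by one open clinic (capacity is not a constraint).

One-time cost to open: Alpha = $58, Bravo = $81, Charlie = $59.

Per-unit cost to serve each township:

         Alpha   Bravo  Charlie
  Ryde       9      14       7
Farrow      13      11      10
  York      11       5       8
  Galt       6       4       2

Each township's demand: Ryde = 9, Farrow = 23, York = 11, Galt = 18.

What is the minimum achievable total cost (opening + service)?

For any fixed open set, each township goes to its cheapest open site; total = fixed + service.
{Charlie}: Ryde→Charlie 7·9=63, Farrow→Charlie 10·23=230, York→Charlie 8·11=88, Galt→Charlie 2·18=36. Service 417; fixed 59; total 476.
{Bravo, Charlie}: Ryde→Charlie 7·9=63, Farrow→Charlie 10·23=230, York→Bravo 5·11=55, Galt→Charlie 2·18=36. Service 384; fixed 140; total 524.
{Alpha, Charlie}: Ryde→Charlie 7·9=63, Farrow→Charlie 10·23=230, York→Charlie 8·11=88, Galt→Charlie 2·18=36. Service 417; fixed 117; total 534.
{Alpha, Bravo, Charlie}: service 384 + fixed 198 = 582
No other subset beats 476.

Minimum total cost: 476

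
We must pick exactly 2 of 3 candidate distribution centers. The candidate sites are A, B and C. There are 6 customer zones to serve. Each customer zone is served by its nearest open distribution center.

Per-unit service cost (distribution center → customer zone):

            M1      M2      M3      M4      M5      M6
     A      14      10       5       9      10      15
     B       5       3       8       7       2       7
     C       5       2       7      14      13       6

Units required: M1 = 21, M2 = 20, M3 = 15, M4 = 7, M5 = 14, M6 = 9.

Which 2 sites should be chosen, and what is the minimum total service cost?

Choose A and B; total service cost 380.

With exactly 2 open, each customer zone uses its cheapest among the chosen.
{A, B}: M1→B 5·21=105, M2→B 3·20=60, M3→A 5·15=75, M4→B 7·7=49, M5→B 2·14=28, M6→B 7·9=63. Service cost 380.
{B, C}: service cost 381
{A, C}: service cost 477
Among all 3 size-2 choices, {A, B} is lowest.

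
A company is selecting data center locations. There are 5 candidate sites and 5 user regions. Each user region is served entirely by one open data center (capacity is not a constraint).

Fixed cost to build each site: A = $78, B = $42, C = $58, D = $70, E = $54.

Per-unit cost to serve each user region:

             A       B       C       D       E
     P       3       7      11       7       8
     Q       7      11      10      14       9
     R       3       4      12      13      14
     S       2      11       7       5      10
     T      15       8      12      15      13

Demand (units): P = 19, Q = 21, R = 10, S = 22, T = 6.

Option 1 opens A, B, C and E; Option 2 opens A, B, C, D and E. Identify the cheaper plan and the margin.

Option 1 is cheaper by 70.

Option 1: {A, B, C, E}: P→A 3·19=57, Q→A 7·21=147, R→A 3·10=30, S→A 2·22=44, T→B 8·6=48. Service 326; fixed 232; total 558.
Option 2: {A, B, C, D, E}: P→A 3·19=57, Q→A 7·21=147, R→A 3·10=30, S→A 2·22=44, T→B 8·6=48. Service 326; fixed 302; total 628.
Difference: |558 − 628| = 70.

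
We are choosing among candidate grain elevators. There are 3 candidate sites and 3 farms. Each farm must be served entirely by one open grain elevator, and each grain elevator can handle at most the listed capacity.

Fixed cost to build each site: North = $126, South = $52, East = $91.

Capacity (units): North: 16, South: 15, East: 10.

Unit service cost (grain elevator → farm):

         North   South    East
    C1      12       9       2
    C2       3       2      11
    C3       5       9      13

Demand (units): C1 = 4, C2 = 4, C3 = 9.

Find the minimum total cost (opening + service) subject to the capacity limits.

Minimum total cost: 240

Open {South, East}: C1→East 2·4=8, C2→South 2·4=8, C3→South 9·9=81.
Loads: South carries 13/15, East carries 4/10. Service 97; fixed 143; total 240.
Next best feasible plan costs 267.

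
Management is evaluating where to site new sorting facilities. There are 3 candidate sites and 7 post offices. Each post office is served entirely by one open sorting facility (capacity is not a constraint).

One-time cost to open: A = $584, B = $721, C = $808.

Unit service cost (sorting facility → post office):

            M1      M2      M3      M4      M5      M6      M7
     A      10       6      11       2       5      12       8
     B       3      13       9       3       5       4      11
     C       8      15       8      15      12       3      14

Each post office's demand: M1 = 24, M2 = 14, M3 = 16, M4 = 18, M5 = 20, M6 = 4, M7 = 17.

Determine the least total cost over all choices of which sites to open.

For any fixed open set, each post office goes to its cheapest open site; total = fixed + service.
{A}: M1→A 10·24=240, M2→A 6·14=84, M3→A 11·16=176, M4→A 2·18=36, M5→A 5·20=100, M6→A 12·4=48, M7→A 8·17=136. Service 820; fixed 584; total 1404.
{B}: M1→B 3·24=72, M2→B 13·14=182, M3→B 9·16=144, M4→B 3·18=54, M5→B 5·20=100, M6→B 4·4=16, M7→B 11·17=187. Service 755; fixed 721; total 1476.
{A, B}: service 588 + fixed 1305 = 1893
{A, B, C}: service 568 + fixed 2113 = 2681
No other subset beats 1404.

Minimum total cost: 1404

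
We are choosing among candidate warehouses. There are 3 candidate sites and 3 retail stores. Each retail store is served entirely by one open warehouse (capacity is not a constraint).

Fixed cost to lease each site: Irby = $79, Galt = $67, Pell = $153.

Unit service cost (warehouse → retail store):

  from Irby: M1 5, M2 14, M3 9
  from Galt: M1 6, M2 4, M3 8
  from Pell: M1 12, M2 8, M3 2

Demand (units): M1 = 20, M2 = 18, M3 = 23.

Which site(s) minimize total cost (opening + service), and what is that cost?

For any fixed open set, each retail store goes to its cheapest open site; total = fixed + service.
{Galt}: M1→Galt 6·20=120, M2→Galt 4·18=72, M3→Galt 8·23=184. Service 376; fixed 67; total 443.
{Galt, Pell}: M1→Galt 6·20=120, M2→Galt 4·18=72, M3→Pell 2·23=46. Service 238; fixed 220; total 458.
{Irby, Galt}: M1→Irby 5·20=100, M2→Galt 4·18=72, M3→Galt 8·23=184. Service 356; fixed 146; total 502.
{Irby, Galt, Pell}: service 218 + fixed 299 = 517
(All 7 nonempty subsets were checked; Galt only is lowest.)

Open Galt only; minimum total cost 443.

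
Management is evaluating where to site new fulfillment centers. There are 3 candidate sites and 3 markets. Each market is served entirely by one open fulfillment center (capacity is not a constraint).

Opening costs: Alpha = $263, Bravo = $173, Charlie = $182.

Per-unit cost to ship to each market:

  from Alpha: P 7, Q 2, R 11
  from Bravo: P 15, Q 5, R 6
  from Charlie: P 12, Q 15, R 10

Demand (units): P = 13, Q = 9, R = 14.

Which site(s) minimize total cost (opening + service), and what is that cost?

Open Bravo only; minimum total cost 497.

For any fixed open set, each market goes to its cheapest open site; total = fixed + service.
{Bravo}: P→Bravo 15·13=195, Q→Bravo 5·9=45, R→Bravo 6·14=84. Service 324; fixed 173; total 497.
{Alpha}: service 263 + fixed 263 = 526
{Charlie}: P→Charlie 12·13=156, Q→Charlie 15·9=135, R→Charlie 10·14=140. Service 431; fixed 182; total 613.
{Alpha, Bravo, Charlie}: service 193 + fixed 618 = 811
(All 7 nonempty subsets were checked; Bravo only is lowest.)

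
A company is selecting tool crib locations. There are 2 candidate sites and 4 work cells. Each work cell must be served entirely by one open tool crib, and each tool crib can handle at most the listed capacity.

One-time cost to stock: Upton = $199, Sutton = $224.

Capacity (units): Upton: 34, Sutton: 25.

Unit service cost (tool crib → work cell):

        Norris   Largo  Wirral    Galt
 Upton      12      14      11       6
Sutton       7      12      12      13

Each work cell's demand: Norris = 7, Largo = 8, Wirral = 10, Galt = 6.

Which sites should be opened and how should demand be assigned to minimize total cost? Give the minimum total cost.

Open {Upton}: Norris→Upton 12·7=84, Largo→Upton 14·8=112, Wirral→Upton 11·10=110, Galt→Upton 6·6=36.
Loads: Upton carries 31/34. Service 342; fixed 199; total 541.
Next best feasible plan costs 714.

Minimum total cost: 541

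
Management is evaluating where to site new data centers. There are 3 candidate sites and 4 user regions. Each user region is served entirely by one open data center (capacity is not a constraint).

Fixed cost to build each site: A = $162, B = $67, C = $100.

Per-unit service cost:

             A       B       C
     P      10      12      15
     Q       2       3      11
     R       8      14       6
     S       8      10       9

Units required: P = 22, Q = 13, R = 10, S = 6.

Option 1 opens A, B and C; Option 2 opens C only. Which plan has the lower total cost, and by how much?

Option 1: {A, B, C}: P→A 10·22=220, Q→A 2·13=26, R→C 6·10=60, S→A 8·6=48. Service 354; fixed 329; total 683.
Option 2: {C}: P→C 15·22=330, Q→C 11·13=143, R→C 6·10=60, S→C 9·6=54. Service 587; fixed 100; total 687.
Difference: |683 − 687| = 4.

Option 1 is cheaper by 4.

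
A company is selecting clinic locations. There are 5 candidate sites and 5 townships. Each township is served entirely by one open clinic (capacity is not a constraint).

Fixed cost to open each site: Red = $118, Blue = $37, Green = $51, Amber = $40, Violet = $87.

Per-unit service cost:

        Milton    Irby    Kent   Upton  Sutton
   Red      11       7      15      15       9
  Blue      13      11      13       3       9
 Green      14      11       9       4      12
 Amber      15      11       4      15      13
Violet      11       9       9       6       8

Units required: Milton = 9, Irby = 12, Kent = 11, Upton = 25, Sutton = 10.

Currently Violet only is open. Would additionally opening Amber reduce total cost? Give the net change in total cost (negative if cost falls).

Yes — net change −15 (cost falls by 15).

Current service cost with {Violet}: 536.
Adding Amber: each township re-picks its cheapest; new service cost 481, saving 55.
Extra fixed cost: 40. Net change = 40 − 55 = -15.
(Totals: 623 → 608.)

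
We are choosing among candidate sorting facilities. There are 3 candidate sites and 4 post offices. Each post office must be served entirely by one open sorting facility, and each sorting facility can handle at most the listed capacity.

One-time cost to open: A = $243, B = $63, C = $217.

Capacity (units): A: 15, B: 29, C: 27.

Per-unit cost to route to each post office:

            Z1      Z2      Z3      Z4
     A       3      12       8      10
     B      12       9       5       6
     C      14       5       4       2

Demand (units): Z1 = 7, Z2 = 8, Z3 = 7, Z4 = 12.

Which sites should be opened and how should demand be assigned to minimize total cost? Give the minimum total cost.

Minimum total cost: 456

Open {B, C}: Z1→B 12·7=84, Z2→C 5·8=40, Z3→C 4·7=28, Z4→C 2·12=24.
Loads: B carries 7/29, C carries 27/27. Service 176; fixed 280; total 456.
Next best feasible plan costs 463.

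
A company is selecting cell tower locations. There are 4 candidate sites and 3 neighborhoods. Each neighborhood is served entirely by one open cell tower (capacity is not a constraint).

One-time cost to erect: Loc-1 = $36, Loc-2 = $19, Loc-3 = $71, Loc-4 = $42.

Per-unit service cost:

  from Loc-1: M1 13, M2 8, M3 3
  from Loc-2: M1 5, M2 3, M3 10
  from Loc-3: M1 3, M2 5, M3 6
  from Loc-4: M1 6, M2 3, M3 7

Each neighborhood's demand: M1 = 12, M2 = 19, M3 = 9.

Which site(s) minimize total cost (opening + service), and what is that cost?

Open Loc-1 and Loc-2; minimum total cost 199.

For any fixed open set, each neighborhood goes to its cheapest open site; total = fixed + service.
{Loc-1, Loc-2}: M1→Loc-2 5·12=60, M2→Loc-2 3·19=57, M3→Loc-1 3·9=27. Service 144; fixed 55; total 199.
{Loc-2}: M1→Loc-2 5·12=60, M2→Loc-2 3·19=57, M3→Loc-2 10·9=90. Service 207; fixed 19; total 226.
{Loc-1, Loc-4}: service 156 + fixed 78 = 234
{Loc-1, Loc-2, Loc-3, Loc-4}: service 120 + fixed 168 = 288
No other subset beats 199.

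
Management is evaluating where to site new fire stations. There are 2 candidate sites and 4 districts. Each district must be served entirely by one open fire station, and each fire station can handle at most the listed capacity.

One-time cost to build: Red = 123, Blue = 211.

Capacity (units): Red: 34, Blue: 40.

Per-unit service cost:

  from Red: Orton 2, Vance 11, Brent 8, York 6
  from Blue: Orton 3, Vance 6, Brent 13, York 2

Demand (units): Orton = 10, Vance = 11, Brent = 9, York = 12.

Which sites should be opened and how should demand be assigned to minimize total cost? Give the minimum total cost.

Minimum total cost: 516

Open {Red, Blue}: Orton→Red 2·10=20, Vance→Blue 6·11=66, Brent→Red 8·9=72, York→Blue 2·12=24.
Loads: Red carries 19/34, Blue carries 23/40. Service 182; fixed 334; total 516.
Next best feasible plan costs 526.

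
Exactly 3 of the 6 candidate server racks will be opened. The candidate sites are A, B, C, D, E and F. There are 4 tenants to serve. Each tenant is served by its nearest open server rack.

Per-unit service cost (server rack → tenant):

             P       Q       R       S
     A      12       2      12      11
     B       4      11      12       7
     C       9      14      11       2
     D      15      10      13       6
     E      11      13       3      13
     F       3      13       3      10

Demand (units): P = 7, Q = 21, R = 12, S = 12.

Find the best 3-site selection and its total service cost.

Choose A, C and F; total service cost 123.

With exactly 3 open, each tenant uses its cheapest among the chosen.
{A, C, F}: P→F 3·7=21, Q→A 2·21=42, R→F 3·12=36, S→C 2·12=24. Service cost 123.
{A, C, E}: service cost 165
{A, D, F}: service cost 171
Among all 20 size-3 choices, {A, C, F} is lowest.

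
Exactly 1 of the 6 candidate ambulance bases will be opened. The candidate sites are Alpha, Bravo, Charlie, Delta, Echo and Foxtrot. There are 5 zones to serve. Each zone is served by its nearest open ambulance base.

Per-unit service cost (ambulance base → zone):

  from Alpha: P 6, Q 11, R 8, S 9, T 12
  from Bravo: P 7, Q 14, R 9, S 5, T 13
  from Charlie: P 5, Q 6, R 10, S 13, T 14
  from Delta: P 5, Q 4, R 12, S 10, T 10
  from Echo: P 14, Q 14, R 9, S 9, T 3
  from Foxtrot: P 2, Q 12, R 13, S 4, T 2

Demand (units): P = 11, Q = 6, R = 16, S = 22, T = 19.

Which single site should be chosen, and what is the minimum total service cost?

Choose Foxtrot only; total service cost 428.

With exactly 1 open, each zone uses its cheapest among the chosen.
{Foxtrot}: P→Foxtrot 2·11=22, Q→Foxtrot 12·6=72, R→Foxtrot 13·16=208, S→Foxtrot 4·22=88, T→Foxtrot 2·19=38. Service cost 428.
{Echo}: service cost 637
{Bravo}: service cost 662
Among all 6 size-1 choices, {Foxtrot} is lowest.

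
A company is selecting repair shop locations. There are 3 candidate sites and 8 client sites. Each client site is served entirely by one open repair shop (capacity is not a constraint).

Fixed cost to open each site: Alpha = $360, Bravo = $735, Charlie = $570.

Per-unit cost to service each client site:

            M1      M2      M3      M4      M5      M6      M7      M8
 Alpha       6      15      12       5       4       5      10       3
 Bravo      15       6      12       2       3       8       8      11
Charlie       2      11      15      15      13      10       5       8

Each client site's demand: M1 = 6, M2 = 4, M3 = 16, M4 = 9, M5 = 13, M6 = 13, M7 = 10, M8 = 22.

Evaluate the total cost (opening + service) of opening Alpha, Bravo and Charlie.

Each client site is assigned to its cheapest site among the open ones.
{Alpha, Bravo, Charlie}: M1→Charlie 2·6=12, M2→Bravo 6·4=24, M3→Alpha 12·16=192, M4→Bravo 2·9=18, M5→Bravo 3·13=39, M6→Alpha 5·13=65, M7→Charlie 5·10=50, M8→Alpha 3·22=66. Service 466; fixed 1665; total 2131.

Total cost: 2131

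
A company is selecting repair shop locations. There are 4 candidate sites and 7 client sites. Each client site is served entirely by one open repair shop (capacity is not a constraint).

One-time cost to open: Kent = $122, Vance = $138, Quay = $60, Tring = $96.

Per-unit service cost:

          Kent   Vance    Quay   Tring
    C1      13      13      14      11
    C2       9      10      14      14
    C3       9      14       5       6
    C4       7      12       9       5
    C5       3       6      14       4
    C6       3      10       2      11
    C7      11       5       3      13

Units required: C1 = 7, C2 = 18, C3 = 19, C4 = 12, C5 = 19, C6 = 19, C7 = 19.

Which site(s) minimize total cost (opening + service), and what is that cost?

For any fixed open set, each client site goes to its cheapest open site; total = fixed + service.
{Kent, Quay}: C1→Kent 13·7=91, C2→Kent 9·18=162, C3→Quay 5·19=95, C4→Kent 7·12=84, C5→Kent 3·19=57, C6→Quay 2·19=38, C7→Quay 3·19=57. Service 584; fixed 182; total 766.
{Quay, Tring}: C1→Tring 11·7=77, C2→Quay 14·18=252, C3→Quay 5·19=95, C4→Tring 5·12=60, C5→Tring 4·19=76, C6→Quay 2·19=38, C7→Quay 3·19=57. Service 655; fixed 156; total 811.
{Kent, Quay, Tring}: C1→Tring 11·7=77, C2→Kent 9·18=162, C3→Quay 5·19=95, C4→Tring 5·12=60, C5→Kent 3·19=57, C6→Quay 2·19=38, C7→Quay 3·19=57. Service 546; fixed 278; total 824.
{Kent, Vance, Quay, Tring}: service 546 + fixed 416 = 962
(All 15 nonempty subsets were checked; Kent and Quay is lowest.)

Open Kent and Quay; minimum total cost 766.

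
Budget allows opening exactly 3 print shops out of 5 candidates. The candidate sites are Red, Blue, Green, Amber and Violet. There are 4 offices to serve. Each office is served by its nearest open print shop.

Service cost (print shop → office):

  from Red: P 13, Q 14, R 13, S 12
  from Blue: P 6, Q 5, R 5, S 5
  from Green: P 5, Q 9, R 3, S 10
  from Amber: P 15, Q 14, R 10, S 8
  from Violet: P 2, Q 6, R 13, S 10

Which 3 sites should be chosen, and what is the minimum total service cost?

Choose Blue, Green and Violet; total service cost 15.

With exactly 3 open, each office uses its cheapest among the chosen.
{Blue, Green, Violet}: P→Violet 2, Q→Blue 5, R→Green 3, S→Blue 5. Service cost 15.
{Red, Blue, Violet}: service cost 17
{Blue, Amber, Violet}: service cost 17
Among all 10 size-3 choices, {Blue, Green, Violet} is lowest.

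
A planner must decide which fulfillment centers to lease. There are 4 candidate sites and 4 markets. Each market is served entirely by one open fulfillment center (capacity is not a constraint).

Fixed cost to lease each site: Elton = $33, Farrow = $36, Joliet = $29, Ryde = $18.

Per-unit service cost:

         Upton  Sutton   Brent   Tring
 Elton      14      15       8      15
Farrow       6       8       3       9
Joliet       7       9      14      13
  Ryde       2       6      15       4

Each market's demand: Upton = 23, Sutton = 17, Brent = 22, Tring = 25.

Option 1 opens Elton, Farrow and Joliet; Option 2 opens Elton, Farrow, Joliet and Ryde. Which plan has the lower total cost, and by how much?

Option 2 is cheaper by 233.

Option 1: {Elton, Farrow, Joliet}: Upton→Farrow 6·23=138, Sutton→Farrow 8·17=136, Brent→Farrow 3·22=66, Tring→Farrow 9·25=225. Service 565; fixed 98; total 663.
Option 2: {Elton, Farrow, Joliet, Ryde}: Upton→Ryde 2·23=46, Sutton→Ryde 6·17=102, Brent→Farrow 3·22=66, Tring→Ryde 4·25=100. Service 314; fixed 116; total 430.
Difference: |663 − 430| = 233.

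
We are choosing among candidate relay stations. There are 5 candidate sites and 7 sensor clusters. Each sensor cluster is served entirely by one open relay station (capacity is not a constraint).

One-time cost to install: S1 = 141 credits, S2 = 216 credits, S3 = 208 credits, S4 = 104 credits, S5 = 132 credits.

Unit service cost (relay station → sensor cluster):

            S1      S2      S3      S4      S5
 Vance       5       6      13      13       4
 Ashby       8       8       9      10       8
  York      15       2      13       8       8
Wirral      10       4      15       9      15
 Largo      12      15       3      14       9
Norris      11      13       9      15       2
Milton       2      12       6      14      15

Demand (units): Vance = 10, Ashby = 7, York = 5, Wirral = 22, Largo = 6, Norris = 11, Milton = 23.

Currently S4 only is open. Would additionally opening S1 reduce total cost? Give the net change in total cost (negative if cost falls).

Yes — net change −285 (cost falls by 285).

Current service cost with {S4}: 1009.
Adding S1: each sensor cluster re-picks its cheapest; new service cost 583, saving 426.
Extra fixed cost: 141. Net change = 141 − 426 = -285.
(Totals: 1113 → 828.)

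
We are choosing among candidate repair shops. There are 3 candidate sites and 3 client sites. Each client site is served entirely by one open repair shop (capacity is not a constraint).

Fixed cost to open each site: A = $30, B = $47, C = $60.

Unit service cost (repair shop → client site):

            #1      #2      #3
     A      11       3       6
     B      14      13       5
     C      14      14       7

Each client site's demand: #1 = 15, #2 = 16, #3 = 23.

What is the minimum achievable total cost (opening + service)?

For any fixed open set, each client site goes to its cheapest open site; total = fixed + service.
{A}: #1→A 11·15=165, #2→A 3·16=48, #3→A 6·23=138. Service 351; fixed 30; total 381.
{A, B}: service 328 + fixed 77 = 405
{A, C}: #1→A 11·15=165, #2→A 3·16=48, #3→A 6·23=138. Service 351; fixed 90; total 441.
{A, B, C}: service 328 + fixed 137 = 465
(All 7 nonempty subsets were checked; A only is lowest.)

Minimum total cost: 381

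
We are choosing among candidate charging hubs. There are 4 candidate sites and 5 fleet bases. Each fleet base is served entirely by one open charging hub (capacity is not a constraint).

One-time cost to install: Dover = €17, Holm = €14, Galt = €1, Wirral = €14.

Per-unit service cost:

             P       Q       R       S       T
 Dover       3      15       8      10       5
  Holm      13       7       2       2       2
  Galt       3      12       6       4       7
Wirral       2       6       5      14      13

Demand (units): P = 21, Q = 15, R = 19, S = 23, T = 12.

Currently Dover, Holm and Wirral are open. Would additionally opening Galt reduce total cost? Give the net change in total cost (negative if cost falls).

No — net change +1 (cost rises by 1).

Current service cost with {Dover, Holm, Wirral}: 240.
Adding Galt: each fleet base re-picks its cheapest; new service cost 240, saving 0.
Extra fixed cost: 1. Net change = 1 − 0 = 1.
(Totals: 285 → 286.)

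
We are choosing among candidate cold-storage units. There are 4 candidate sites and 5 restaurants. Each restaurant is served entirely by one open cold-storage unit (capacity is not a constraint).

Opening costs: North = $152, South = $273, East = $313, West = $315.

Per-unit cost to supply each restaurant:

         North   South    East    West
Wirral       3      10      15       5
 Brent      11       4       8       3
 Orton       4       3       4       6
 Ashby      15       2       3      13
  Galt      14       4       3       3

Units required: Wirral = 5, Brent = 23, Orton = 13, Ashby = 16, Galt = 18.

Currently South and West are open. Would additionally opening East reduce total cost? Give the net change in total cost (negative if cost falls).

No — net change +313 (cost rises by 313).

Current service cost with {South, West}: 219.
Adding East: each restaurant re-picks its cheapest; new service cost 219, saving 0.
Extra fixed cost: 313. Net change = 313 − 0 = 313.
(Totals: 807 → 1120.)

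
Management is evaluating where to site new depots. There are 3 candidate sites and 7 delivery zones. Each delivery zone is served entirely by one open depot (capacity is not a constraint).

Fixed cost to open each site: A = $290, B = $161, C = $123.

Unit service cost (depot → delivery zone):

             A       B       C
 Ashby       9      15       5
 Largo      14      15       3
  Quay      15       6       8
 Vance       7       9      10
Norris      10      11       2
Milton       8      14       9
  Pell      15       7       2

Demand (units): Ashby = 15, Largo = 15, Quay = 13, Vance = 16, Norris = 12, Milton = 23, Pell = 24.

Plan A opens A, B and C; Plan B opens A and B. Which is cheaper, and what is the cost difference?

Plan A is cheaper by 318.

Plan A: {A, B, C}: Ashby→C 5·15=75, Largo→C 3·15=45, Quay→B 6·13=78, Vance→A 7·16=112, Norris→C 2·12=24, Milton→A 8·23=184, Pell→C 2·24=48. Service 566; fixed 574; total 1140.
Plan B: {A, B}: Ashby→A 9·15=135, Largo→A 14·15=210, Quay→B 6·13=78, Vance→A 7·16=112, Norris→A 10·12=120, Milton→A 8·23=184, Pell→B 7·24=168. Service 1007; fixed 451; total 1458.
Difference: |1140 − 1458| = 318.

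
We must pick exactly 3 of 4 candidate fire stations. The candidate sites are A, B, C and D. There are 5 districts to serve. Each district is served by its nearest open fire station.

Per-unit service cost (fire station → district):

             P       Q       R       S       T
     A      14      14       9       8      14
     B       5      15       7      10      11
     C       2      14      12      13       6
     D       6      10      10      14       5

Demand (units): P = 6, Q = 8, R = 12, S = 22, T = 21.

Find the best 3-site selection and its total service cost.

Choose A, B and D; total service cost 475.

With exactly 3 open, each district uses its cheapest among the chosen.
{A, B, D}: P→B 5·6=30, Q→D 10·8=80, R→B 7·12=84, S→A 8·22=176, T→D 5·21=105. Service cost 475.
{A, C, D}: service cost 481
{B, C, D}: service cost 501
Among all 4 size-3 choices, {A, B, D} is lowest.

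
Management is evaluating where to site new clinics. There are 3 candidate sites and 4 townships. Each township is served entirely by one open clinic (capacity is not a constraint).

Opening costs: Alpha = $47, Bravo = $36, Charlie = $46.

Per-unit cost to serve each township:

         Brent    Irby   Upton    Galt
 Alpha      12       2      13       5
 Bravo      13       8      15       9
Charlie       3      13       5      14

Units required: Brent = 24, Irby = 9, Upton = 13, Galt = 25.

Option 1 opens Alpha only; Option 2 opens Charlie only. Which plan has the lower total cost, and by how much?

Option 1: {Alpha}: Brent→Alpha 12·24=288, Irby→Alpha 2·9=18, Upton→Alpha 13·13=169, Galt→Alpha 5·25=125. Service 600; fixed 47; total 647.
Option 2: {Charlie}: Brent→Charlie 3·24=72, Irby→Charlie 13·9=117, Upton→Charlie 5·13=65, Galt→Charlie 14·25=350. Service 604; fixed 46; total 650.
Difference: |647 − 650| = 3.

Option 1 is cheaper by 3.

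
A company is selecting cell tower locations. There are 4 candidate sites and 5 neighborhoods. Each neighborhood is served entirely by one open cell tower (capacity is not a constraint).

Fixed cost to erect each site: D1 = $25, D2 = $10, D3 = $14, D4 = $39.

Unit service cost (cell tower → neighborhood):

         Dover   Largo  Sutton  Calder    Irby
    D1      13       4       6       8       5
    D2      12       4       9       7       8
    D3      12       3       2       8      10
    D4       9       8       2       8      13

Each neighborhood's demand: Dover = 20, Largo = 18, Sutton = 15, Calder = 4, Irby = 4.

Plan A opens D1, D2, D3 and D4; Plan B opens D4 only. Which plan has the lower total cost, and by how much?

Plan A is cheaper by 77.

Plan A: {D1, D2, D3, D4}: Dover→D4 9·20=180, Largo→D3 3·18=54, Sutton→D3 2·15=30, Calder→D2 7·4=28, Irby→D1 5·4=20. Service 312; fixed 88; total 400.
Plan B: {D4}: Dover→D4 9·20=180, Largo→D4 8·18=144, Sutton→D4 2·15=30, Calder→D4 8·4=32, Irby→D4 13·4=52. Service 438; fixed 39; total 477.
Difference: |400 − 477| = 77.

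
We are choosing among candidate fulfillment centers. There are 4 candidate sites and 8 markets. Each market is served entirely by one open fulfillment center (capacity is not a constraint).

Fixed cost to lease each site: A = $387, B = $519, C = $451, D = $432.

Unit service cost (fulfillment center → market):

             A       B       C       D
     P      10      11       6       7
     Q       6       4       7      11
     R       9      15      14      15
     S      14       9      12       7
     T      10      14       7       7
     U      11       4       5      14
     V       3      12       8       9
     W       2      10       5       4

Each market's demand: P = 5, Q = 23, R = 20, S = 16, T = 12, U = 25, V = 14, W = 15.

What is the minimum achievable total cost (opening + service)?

For any fixed open set, each market goes to its cheapest open site; total = fixed + service.
{A}: P→A 10·5=50, Q→A 6·23=138, R→A 9·20=180, S→A 14·16=224, T→A 10·12=120, U→A 11·25=275, V→A 3·14=42, W→A 2·15=30. Service 1059; fixed 387; total 1446.
{C}: service 1059 + fixed 451 = 1510
{A, C}: service 821 + fixed 838 = 1659
{A, B, C, D}: service 670 + fixed 1789 = 2459
(All 15 nonempty subsets were checked; A only is lowest.)

Minimum total cost: 1446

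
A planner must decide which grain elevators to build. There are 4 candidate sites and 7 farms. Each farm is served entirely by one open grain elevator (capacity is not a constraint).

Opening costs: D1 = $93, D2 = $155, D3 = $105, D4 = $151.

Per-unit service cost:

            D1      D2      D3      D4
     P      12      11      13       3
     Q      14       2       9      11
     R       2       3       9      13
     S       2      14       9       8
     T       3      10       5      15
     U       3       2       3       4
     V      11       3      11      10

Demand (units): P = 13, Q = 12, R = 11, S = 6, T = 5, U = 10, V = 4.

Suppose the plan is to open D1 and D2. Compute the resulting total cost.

Each farm is assigned to its cheapest site among the open ones.
{D1, D2}: P→D2 11·13=143, Q→D2 2·12=24, R→D1 2·11=22, S→D1 2·6=12, T→D1 3·5=15, U→D2 2·10=20, V→D2 3·4=12. Service 248; fixed 248; total 496.

Total cost: 496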